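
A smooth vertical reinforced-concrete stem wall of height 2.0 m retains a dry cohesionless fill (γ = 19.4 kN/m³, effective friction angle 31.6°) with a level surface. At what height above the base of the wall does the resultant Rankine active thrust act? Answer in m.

K_a = 0.3123.
The pressure distribution is triangular, so the resultant acts at H/3 above the base = 2.0/3 = 0.6667 m.

0.667 m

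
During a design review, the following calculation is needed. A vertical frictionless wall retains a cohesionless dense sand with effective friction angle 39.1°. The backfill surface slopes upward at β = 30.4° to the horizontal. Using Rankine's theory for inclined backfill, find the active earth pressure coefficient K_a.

K_a = cos β · (cos β − √(cos²β − cos²φ)) / (cos β + √(cos²β − cos²φ)).
cos β = 0.8625, cos φ = 0.7760, √(cos²β − cos²φ) = 0.3764.
K_a = 0.8625 × (0.8625 − 0.3764)/(0.8625 + 0.3764) = 0.3384.

0.338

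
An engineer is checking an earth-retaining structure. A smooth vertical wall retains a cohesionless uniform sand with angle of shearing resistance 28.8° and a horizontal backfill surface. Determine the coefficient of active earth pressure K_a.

0.350

K_a = (1 − sin φ)/(1 + sin φ) = (1 − sin 28.8°)/(1 + sin 28.8°) = 0.3498.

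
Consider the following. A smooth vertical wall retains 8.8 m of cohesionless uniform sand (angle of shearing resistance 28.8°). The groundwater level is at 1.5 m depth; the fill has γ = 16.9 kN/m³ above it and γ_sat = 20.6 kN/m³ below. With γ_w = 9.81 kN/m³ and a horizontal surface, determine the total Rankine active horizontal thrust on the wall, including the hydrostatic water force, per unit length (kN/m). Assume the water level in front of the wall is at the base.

K_a = tan²(45° − φ/2) = 0.3498.
γ' = 20.6 − 9.81 = 10.79 kN/m³. Depth below WT = 7.3 m.
σ'_h at WT = K_a γ d_w = 8.866 kPa; at base = 8.866 + K_a γ' × 7.3 = 36.42 kPa.
P₁ (0–1.5 m) = ½×8.866×1.5 = 6.650. P₂ (1.5–8.8 m) = ½(8.866+36.42)×7.3 = 165.3.
P_w = ½ γ_w h₂² = 0.5×9.81×7.3² = 261.4. Total = 6.650+165.3+261.4 = 433.3 kN/m.

433 kN/m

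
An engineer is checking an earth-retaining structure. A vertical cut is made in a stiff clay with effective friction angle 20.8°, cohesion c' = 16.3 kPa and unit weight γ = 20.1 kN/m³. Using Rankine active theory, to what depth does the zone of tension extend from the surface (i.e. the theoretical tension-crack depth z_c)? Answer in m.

2.35 m

K_a = tan²(45° − 20.8°/2) = 0.4759; √K_a = 0.6899.
The active pressure is zero where K_a γ z = 2c√K_a, so z_c = 2c/(γ√K_a) = 2×16.3/(20.1×0.6899) = 2.351 m.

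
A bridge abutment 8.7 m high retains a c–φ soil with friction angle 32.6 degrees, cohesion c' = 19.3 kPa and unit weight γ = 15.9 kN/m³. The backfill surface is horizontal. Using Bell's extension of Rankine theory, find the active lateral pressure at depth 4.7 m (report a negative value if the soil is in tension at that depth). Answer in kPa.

1.27 kPa

K_a = (1 − sin φ)/(1 + sin φ) = 0.2997.
σ_a = K_a γ z − 2c√K_a = 0.2997×15.9×4.7 − 2×19.3×0.5475 = 1.267 kPa.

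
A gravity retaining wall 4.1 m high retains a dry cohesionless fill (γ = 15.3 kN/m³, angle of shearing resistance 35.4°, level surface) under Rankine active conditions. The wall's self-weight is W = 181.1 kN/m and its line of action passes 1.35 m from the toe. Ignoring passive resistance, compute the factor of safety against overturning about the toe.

K_a = tan²(45° − 35.4°/2) = 0.2664.
P_a = ½K_aγH² = 0.5×0.2664×15.3×4.1² = 34.26 kN/m, acting at H/3 = 1.367 m above the base.
Overturning moment M_o = P_a × H/3 = 34.26 × 1.367 = 46.82.
Resisting moment M_r = W × 1.35 = 181.1 × 1.35 = 244.5.
FS_overturning = M_r/M_o = 244.5/46.82 = 5.222.

5.22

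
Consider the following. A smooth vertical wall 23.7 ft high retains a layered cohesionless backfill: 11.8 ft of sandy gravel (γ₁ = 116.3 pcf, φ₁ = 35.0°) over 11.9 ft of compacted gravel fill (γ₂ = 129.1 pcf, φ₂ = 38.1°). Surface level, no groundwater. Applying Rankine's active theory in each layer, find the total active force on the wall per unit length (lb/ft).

K_a1 = tan²(45°−35.0°/2) = 0.2710; K_a2 = tan²(45°−38.1°/2) = 0.2368.
Layer 1: σ at base = K_a1 γ₁ h₁ = 371.9 psf; P₁ = ½×371.9×11.8 = 2194.
Layer 2: σ_v at top = γ₁h₁ = 1372; σ_h top = K_a2×1372 = 325.0; σ_h base = K_a2×(1372+129.1×11.9) = 688.9.
P₂ = ½(325.0+688.9)×11.9 = 6033. Total P_a = 2194+6033 = 8227 lb/ft.

8230 lb/ft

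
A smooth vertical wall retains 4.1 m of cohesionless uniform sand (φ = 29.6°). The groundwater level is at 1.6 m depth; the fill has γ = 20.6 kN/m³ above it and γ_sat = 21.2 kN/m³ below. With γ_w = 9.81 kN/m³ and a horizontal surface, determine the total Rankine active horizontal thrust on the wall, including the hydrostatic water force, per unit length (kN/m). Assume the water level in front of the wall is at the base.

K_a = tan²(45° − φ/2) = 0.3387.
γ' = 21.2 − 9.81 = 11.39 kN/m³. Depth below WT = 2.5 m.
σ'_h at WT = K_a γ d_w = 11.16 kPa; at base = 11.16 + K_a γ' × 2.5 = 20.81 kPa.
P₁ (0–1.6 m) = ½×11.16×1.6 = 8.932. P₂ (1.6–4.1 m) = ½(11.16+20.81)×2.5 = 39.97.
P_w = ½ γ_w h₂² = 0.5×9.81×2.5² = 30.66. Total = 8.932+39.97+30.66 = 79.56 kN/m.

79.6 kN/m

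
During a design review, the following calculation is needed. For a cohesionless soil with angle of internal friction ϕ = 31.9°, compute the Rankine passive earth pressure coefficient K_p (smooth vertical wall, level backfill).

K_p = (1 + sin φ)/(1 − sin φ) = tan²(45° + 31.9°/2) = 3.241.

3.24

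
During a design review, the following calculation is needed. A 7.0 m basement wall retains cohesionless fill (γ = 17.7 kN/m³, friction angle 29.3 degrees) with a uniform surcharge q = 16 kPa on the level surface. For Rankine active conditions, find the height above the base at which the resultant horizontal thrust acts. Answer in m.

K_a = 0.3428.
Triangular part P₁ = ½K_aγH² = 148.7 at H/3 = 2.333 m; rectangular part P₂ = K_a q H = 38.40 at H/2 = 3.500 m.
ȳ = (P₁·2.333 + P₂·3.500)/(P₁+P₂) = 2.573 m.

2.57 m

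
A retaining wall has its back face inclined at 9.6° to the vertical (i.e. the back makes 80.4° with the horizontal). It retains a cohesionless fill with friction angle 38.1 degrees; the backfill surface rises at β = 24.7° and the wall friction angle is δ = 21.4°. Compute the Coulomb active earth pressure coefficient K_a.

K_a = sin²(α+φ) / [sin²α · sin(α−δ) · (1 + √{sin(φ+δ)sin(φ−β) / (sin(α−δ)sin(α+β))})²].
With α = 80.4°, φ = 38.1°, δ = 21.4°, β = 24.7°: K_a = 0.4168.

0.417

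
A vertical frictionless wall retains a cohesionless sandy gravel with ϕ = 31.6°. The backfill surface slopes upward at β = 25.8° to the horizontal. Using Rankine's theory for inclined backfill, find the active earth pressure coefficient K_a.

K_a = cos β · (cos β − √(cos²β − cos²φ)) / (cos β + √(cos²β − cos²φ)).
cos β = 0.9003, cos φ = 0.8517, √(cos²β − cos²φ) = 0.2918.
K_a = 0.9003 × (0.9003 − 0.2918)/(0.9003 + 0.2918) = 0.4596.

0.460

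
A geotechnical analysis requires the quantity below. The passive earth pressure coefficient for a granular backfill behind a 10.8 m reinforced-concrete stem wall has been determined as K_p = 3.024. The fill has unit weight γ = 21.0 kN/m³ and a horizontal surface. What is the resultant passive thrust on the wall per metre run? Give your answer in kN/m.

P = ½ K_p γ H² = 0.5 × 3.024 × 21.0 × 10.8² = 3704 kN/m.

3700 kN/m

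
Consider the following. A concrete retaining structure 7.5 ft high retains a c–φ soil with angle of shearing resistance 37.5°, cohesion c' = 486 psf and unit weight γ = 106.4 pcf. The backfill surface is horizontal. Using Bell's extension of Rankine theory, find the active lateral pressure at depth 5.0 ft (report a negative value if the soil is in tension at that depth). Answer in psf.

K_a = (1 − sin φ)/(1 + sin φ) = 0.2432.
σ_a = K_a γ z − 2c√K_a = 0.2432×106.4×5.0 − 2×486×0.4931 = -350.0 psf.

-350 psf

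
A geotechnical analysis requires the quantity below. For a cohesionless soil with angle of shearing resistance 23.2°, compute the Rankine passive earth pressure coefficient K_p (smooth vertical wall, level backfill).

2.30

K_p = (1 + sin φ)/(1 − sin φ) = tan²(45° + 23.2°/2) = 2.300.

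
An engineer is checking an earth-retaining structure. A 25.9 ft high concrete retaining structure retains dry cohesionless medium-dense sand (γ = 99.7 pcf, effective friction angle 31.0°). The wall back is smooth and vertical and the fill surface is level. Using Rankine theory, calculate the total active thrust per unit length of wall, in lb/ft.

10700 lb/ft

K_a = tan²(45° − φ/2) = 0.3201.
P_a = ½ K_a γ H² = 0.5 × 0.3201 × 99.7 × 25.9² = 10700 lb/ft.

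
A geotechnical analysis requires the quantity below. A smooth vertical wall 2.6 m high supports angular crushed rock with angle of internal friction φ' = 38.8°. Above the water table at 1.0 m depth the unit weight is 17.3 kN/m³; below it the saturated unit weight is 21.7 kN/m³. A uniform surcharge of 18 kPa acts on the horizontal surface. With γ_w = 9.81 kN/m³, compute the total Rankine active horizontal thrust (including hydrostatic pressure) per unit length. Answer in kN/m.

35.1 kN/m

K_a = tan²(45° − φ/2) = 0.2296.
γ' = 21.7 − 9.81 = 11.89 kN/m³. h₂ = H − d_w = 1.6 m.
σ'_h: at surface K_a·q = 4.132; at WT K_a(q+γd_w) = 8.103; at base K_a(q+γd_w+γ'h₂) = 12.47 kPa.
P₁ = ½(4.132+8.103)×1.0 = 6.118; P₂ = ½(8.103+12.47)×1.6 = 16.46; P_w = ½γ_w h₂² = 12.56.
Total = 6.118+16.46+12.56 = 35.13 kN/m.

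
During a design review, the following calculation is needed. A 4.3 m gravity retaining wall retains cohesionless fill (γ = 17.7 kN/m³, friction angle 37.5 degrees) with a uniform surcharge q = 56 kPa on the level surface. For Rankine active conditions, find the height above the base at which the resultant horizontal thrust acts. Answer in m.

K_a = 0.2432.
Triangular part P₁ = ½K_aγH² = 39.80 at H/3 = 1.433 m; rectangular part P₂ = K_a q H = 58.56 at H/2 = 2.150 m.
ȳ = (P₁·1.433 + P₂·2.150)/(P₁+P₂) = 1.860 m.

1.86 m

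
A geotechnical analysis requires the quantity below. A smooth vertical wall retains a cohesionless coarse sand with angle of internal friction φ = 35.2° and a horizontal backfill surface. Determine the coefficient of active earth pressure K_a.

0.269

K_a = (1 − sin φ)/(1 + sin φ) = (1 − sin 35.2°)/(1 + sin 35.2°) = 0.2687.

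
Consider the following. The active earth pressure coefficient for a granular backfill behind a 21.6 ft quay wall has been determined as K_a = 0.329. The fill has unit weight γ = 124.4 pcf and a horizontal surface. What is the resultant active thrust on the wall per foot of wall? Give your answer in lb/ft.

P = ½ K_a γ H² = 0.5 × 0.329 × 124.4 × 21.6² = 9548 lb/ft.

9550 lb/ft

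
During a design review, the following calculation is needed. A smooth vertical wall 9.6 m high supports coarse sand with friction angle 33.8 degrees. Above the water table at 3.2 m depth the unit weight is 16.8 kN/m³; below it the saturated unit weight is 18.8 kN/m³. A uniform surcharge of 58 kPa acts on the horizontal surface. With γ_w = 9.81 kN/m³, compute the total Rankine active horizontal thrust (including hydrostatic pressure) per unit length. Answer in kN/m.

K_a = tan²(45° − φ/2) = 0.2851.
γ' = 18.8 − 9.81 = 8.990 kN/m³. h₂ = H − d_w = 6.4 m.
σ'_h: at surface K_a·q = 16.54; at WT K_a(q+γd_w) = 31.86; at base K_a(q+γd_w+γ'h₂) = 48.27 kPa.
P₁ = ½(16.54+31.86)×3.2 = 77.44; P₂ = ½(31.86+48.27)×6.4 = 256.4; P_w = ½γ_w h₂² = 200.9.
Total = 77.44+256.4+200.9 = 534.8 kN/m.

535 kN/m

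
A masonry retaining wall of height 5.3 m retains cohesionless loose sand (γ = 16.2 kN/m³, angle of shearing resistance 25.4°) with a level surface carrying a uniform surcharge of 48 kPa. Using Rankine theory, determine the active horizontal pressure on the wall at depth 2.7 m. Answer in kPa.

36.7 kPa

K_a = (1 − sin φ)/(1 + sin φ) = 0.3996.
σ_v = γz + q = 16.2 × 2.7 + 48 = 91.74 kPa.
σ_h = K_a σ_v = 0.3996 × 91.74 = 36.66 kPa.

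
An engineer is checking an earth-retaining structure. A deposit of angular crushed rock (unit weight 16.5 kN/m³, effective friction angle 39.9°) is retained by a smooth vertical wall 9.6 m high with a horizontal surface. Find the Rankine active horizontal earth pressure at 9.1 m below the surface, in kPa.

32.8 kPa

K_a = (1 − sin φ)/(1 + sin φ) = 0.2184.
σ_h = K_a γ z = 0.2184 × 16.5 × 9.1 = 32.80 kPa.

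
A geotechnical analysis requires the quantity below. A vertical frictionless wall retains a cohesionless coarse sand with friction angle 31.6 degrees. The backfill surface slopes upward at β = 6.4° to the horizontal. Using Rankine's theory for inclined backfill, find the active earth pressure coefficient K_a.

0.318

K_a = cos β · (cos β − √(cos²β − cos²φ)) / (cos β + √(cos²β − cos²φ)).
cos β = 0.9938, cos φ = 0.8517, √(cos²β − cos²φ) = 0.5120.
K_a = 0.9938 × (0.9938 − 0.5120)/(0.9938 + 0.5120) = 0.3180.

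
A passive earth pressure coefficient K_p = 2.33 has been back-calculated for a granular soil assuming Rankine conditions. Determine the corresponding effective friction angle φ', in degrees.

K_p = (1+sin φ)/(1−sin φ) ⇒ sin φ = (K_p − 1)/(K_p + 1) = 0.3994.
φ = arcsin(0.3994) = 23.54°.

23.5°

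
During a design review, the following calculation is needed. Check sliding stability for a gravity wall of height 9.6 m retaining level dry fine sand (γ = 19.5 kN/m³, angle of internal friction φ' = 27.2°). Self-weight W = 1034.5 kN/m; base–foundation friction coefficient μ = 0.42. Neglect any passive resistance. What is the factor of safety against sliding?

1.30

K_a = tan²(45° − 27.2°/2) = 0.3726.
P_a = ½K_aγH² = 0.5×0.3726×19.5×9.6² = 334.8 kN/m, acting at H/3 = 3.200 m above the base.
FS_sliding = μW / P_a = 0.42×1034.5 / 334.8 = 1.298.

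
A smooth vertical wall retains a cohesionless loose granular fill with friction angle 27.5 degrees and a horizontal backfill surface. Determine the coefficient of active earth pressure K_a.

0.368

K_a = (1 − sin φ)/(1 + sin φ) = (1 − sin 27.5°)/(1 + sin 27.5°) = 0.3682.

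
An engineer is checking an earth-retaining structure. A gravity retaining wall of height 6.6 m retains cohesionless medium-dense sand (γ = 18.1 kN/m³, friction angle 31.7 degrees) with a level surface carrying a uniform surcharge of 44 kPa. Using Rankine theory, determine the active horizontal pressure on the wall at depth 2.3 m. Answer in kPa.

26.6 kPa

K_a = (1 − sin φ)/(1 + sin φ) = 0.3111.
σ_v = γz + q = 18.1 × 2.3 + 44 = 85.63 kPa.
σ_h = K_a σ_v = 0.3111 × 85.63 = 26.64 kPa.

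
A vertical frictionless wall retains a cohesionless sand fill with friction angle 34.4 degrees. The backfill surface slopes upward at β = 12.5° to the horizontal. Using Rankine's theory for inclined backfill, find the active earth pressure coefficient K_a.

0.296

K_a = cos β · (cos β − √(cos²β − cos²φ)) / (cos β + √(cos²β − cos²φ)).
cos β = 0.9763, cos φ = 0.8251, √(cos²β − cos²φ) = 0.5219.
K_a = 0.9763 × (0.9763 − 0.5219)/(0.9763 + 0.5219) = 0.2961.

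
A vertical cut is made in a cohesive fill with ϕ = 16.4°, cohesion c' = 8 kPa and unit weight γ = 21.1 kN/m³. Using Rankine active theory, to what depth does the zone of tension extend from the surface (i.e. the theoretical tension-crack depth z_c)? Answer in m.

1.01 m

K_a = tan²(45° − 16.4°/2) = 0.5596; √K_a = 0.7481.
The active pressure is zero where K_a γ z = 2c√K_a, so z_c = 2c/(γ√K_a) = 2×8/(21.1×0.7481) = 1.014 m.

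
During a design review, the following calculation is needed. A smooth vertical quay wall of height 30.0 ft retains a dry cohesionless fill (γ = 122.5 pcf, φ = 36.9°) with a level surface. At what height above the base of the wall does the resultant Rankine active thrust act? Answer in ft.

K_a = 0.2497.
The pressure distribution is triangular, so the resultant acts at H/3 above the base = 30.0/3 = 10.00 ft.

10.0 ft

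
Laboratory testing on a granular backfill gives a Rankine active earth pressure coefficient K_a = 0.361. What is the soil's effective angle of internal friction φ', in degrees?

K_a = tan²(45° − φ/2) ⇒ 45° − φ/2 = arctan(√0.361) = 31.00°.
φ = 2(45° − 31.00°) = 28.00°.

28.0°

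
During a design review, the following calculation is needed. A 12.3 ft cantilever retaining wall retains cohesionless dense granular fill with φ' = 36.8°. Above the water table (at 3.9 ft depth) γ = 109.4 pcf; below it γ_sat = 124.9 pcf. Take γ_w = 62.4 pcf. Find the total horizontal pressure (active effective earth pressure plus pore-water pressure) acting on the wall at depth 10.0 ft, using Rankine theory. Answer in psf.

K_a = (1 − sin φ)/(1 + sin φ) = 0.2508.
γ' = 124.9 − 62.4 = 62.50 pcf.
Effective vertical stress at 10.0 ft: σ'_v = 109.4×3.9 + 62.50×6.10 = 807.9 psf.
σ'_h = K_a σ'_v = 0.2508 × 807.9 = 202.6 psf; u = γ_w × 6.10 = 380.6 psf.
Total σ_h = 202.6 + 380.6 = 583.2 psf.

583 psf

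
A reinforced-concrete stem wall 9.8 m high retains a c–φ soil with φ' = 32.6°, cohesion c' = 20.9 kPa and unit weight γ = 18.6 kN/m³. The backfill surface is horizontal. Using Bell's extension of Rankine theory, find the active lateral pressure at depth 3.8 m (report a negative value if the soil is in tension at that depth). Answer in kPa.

K_a = (1 − sin φ)/(1 + sin φ) = 0.2997.
σ_a = K_a γ z − 2c√K_a = 0.2997×18.6×3.8 − 2×20.9×0.5475 = -1.699 kPa.

-1.70 kPa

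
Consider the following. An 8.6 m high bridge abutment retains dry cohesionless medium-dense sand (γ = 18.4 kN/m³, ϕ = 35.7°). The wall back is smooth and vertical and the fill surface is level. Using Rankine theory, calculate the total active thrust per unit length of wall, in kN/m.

179 kN/m

K_a = tan²(45° − φ/2) = 0.2630.
P_a = ½ K_a γ H² = 0.5 × 0.2630 × 18.4 × 8.6² = 178.9 kN/m.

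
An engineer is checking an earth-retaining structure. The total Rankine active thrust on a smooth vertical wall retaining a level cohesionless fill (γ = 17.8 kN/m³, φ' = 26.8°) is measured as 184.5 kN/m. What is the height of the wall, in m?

K_a = 0.3785. P_a = ½ K_a γ H² ⇒ H = √(2P_a/(K_a γ)).
H = √(2×184.5/(0.3785×17.8)) = 7.401 m.

7.40 m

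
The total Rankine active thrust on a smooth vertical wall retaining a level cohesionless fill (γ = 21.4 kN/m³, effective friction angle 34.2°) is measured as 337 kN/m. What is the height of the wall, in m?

10.6 m

K_a = 0.2803. P_a = ½ K_a γ H² ⇒ H = √(2P_a/(K_a γ)).
H = √(2×337/(0.2803×21.4)) = 10.60 m.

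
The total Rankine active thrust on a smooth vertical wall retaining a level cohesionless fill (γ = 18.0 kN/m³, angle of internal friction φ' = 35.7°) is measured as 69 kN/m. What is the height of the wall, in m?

K_a = 0.2630. P_a = ½ K_a γ H² ⇒ H = √(2P_a/(K_a γ)).
H = √(2×69/(0.2630×18.0)) = 5.399 m.

5.40 m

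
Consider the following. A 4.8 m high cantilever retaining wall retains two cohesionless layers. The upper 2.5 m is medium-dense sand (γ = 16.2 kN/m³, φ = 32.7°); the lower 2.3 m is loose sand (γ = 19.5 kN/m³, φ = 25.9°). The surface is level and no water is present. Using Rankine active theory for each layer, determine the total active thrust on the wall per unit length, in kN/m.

K_a1 = tan²(45°−32.7°/2) = 0.2985; K_a2 = tan²(45°−25.9°/2) = 0.3920.
Layer 1: σ at base = K_a1 γ₁ h₁ = 12.09 kPa; P₁ = ½×12.09×2.5 = 15.11.
Layer 2: σ_v at top = γ₁h₁ = 40.50; σ_h top = K_a2×40.50 = 15.88; σ_h base = K_a2×(40.50+19.5×2.3) = 33.46.
P₂ = ½(15.88+33.46)×2.3 = 56.73. Total P_a = 15.11+56.73 = 71.84 kN/m.

71.8 kN/m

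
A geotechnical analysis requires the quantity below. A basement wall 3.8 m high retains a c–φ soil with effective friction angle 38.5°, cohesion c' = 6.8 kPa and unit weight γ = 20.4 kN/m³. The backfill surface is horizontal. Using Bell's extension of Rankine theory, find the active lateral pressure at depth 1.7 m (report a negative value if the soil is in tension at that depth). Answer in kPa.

K_a = (1 − sin φ)/(1 + sin φ) = 0.2327.
σ_a = K_a γ z − 2c√K_a = 0.2327×20.4×1.7 − 2×6.8×0.4823 = 1.509 kPa.

1.51 kPa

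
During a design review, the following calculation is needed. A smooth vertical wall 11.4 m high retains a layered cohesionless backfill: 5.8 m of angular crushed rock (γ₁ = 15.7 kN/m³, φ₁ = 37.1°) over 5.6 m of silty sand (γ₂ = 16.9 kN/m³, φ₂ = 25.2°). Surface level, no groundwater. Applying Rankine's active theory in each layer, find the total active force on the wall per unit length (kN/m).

K_a1 = tan²(45°−37.1°/2) = 0.2475; K_a2 = tan²(45°−25.2°/2) = 0.4027.
Layer 1: σ at base = K_a1 γ₁ h₁ = 22.54 kPa; P₁ = ½×22.54×5.8 = 65.36.
Layer 2: σ_v at top = γ₁h₁ = 91.06; σ_h top = K_a2×91.06 = 36.67; σ_h base = K_a2×(91.06+16.9×5.6) = 74.79.
P₂ = ½(36.67+74.79)×5.6 = 312.1. Total P_a = 65.36+312.1 = 377.5 kN/m.

377 kN/m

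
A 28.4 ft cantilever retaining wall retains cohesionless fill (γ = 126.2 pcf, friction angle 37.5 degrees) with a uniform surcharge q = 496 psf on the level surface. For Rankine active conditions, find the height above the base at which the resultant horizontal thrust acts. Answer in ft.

10.5 ft

K_a = 0.2432.
Triangular part P₁ = ½K_aγH² = 12380 at H/3 = 9.467 ft; rectangular part P₂ = K_a q H = 3426 at H/2 = 14.20 ft.
ȳ = (P₁·9.467 + P₂·14.20)/(P₁+P₂) = 10.49 ft.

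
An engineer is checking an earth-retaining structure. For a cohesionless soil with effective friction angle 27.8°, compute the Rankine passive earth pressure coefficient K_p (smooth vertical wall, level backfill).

2.75

K_p = (1 + sin φ)/(1 − sin φ) = tan²(45° + 27.8°/2) = 2.748.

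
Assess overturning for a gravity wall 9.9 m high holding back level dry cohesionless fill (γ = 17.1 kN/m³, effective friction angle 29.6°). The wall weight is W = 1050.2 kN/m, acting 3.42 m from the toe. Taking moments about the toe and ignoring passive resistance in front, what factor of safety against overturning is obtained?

K_a = tan²(45° − 29.6°/2) = 0.3387.
P_a = ½K_aγH² = 0.5×0.3387×17.1×9.9² = 283.9 kN/m, acting at H/3 = 3.300 m above the base.
Overturning moment M_o = P_a × H/3 = 283.9 × 3.300 = 936.7.
Resisting moment M_r = W × 3.42 = 1050.2 × 3.42 = 3592.
FS_overturning = M_r/M_o = 3592/936.7 = 3.834.

3.83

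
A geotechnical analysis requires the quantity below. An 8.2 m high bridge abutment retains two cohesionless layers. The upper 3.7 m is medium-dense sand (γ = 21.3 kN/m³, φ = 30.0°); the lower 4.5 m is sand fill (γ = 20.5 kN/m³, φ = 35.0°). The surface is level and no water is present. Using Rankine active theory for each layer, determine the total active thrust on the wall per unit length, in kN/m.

K_a1 = tan²(45°−30.0°/2) = 0.3333; K_a2 = tan²(45°−35.0°/2) = 0.2710.
Layer 1: σ at base = K_a1 γ₁ h₁ = 26.27 kPa; P₁ = ½×26.27×3.7 = 48.60.
Layer 2: σ_v at top = γ₁h₁ = 78.81; σ_h top = K_a2×78.81 = 21.36; σ_h base = K_a2×(78.81+20.5×4.5) = 46.36.
P₂ = ½(21.36+46.36)×4.5 = 152.4. Total P_a = 48.60+152.4 = 201.0 kN/m.

201 kN/m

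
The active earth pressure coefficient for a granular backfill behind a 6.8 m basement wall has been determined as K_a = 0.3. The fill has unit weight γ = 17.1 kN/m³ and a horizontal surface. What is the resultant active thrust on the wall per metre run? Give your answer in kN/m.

P = ½ K_a γ H² = 0.5 × 0.3 × 17.1 × 6.8² = 118.6 kN/m.

119 kN/m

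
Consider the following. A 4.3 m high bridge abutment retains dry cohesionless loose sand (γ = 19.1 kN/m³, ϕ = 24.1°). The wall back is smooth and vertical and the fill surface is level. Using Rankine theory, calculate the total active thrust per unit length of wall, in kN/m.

74.2 kN/m

K_a = tan²(45° − φ/2) = 0.4201.
P_a = ½ K_a γ H² = 0.5 × 0.4201 × 19.1 × 4.3² = 74.18 kN/m.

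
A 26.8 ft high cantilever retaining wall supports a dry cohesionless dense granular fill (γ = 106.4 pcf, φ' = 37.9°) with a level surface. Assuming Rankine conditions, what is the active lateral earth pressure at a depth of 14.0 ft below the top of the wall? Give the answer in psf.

356 psf

K_a = (1 − sin φ)/(1 + sin φ) = 0.2389.
σ_h = K_a γ z = 0.2389 × 106.4 × 14.0 = 355.9 psf.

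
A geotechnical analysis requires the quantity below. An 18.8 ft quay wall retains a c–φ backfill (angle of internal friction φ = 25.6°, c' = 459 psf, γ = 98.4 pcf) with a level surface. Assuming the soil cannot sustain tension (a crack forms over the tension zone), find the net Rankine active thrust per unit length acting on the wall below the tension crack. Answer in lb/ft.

310 lb/ft

K_a = 0.3966; √K_a = 0.6297.
Tension-crack depth z_c = 2c/(γ√K_a) = 2×459/(98.4×0.6297) = 14.81 ft.
σ_a at base = K_a γ H − 2c√K_a = 0.3966×98.4×18.8 − 2×459×0.6297 = 155.5 psf.
P_a = ½ × 155.5 × (H − z_c) = 0.5×155.5×3.985 = 309.9 lb/ft.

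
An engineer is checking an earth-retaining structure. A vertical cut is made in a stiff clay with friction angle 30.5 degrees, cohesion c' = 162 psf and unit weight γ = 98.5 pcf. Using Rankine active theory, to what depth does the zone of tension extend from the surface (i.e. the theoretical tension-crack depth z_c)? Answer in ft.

5.76 ft

K_a = tan²(45° − 30.5°/2) = 0.3267; √K_a = 0.5715.
The active pressure is zero where K_a γ z = 2c√K_a, so z_c = 2c/(γ√K_a) = 2×162/(98.5×0.5715) = 5.755 ft.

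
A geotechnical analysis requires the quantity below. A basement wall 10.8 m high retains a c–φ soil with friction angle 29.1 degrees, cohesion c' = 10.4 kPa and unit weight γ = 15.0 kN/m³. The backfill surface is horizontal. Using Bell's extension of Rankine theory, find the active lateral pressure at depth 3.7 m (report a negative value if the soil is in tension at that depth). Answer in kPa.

6.95 kPa

K_a = (1 − sin φ)/(1 + sin φ) = 0.3456.
σ_a = K_a γ z − 2c√K_a = 0.3456×15.0×3.7 − 2×10.4×0.5879 = 6.953 kPa.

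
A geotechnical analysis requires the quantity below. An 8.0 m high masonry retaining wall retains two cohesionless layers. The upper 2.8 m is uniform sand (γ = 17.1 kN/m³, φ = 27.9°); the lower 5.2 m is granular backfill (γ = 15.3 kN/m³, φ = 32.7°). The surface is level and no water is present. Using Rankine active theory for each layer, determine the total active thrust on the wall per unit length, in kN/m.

160 kN/m

K_a1 = tan²(45°−27.9°/2) = 0.3625; K_a2 = tan²(45°−32.7°/2) = 0.2985.
Layer 1: σ at base = K_a1 γ₁ h₁ = 17.35 kPa; P₁ = ½×17.35×2.8 = 24.30.
Layer 2: σ_v at top = γ₁h₁ = 47.88; σ_h top = K_a2×47.88 = 14.29; σ_h base = K_a2×(47.88+15.3×5.2) = 38.04.
P₂ = ½(14.29+38.04)×5.2 = 136.1. Total P_a = 24.30+136.1 = 160.4 kN/m.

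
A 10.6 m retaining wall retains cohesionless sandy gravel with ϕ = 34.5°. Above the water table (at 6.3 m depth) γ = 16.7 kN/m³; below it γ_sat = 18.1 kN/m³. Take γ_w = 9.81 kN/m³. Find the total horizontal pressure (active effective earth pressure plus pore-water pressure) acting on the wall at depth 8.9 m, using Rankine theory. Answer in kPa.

K_a = (1 − sin φ)/(1 + sin φ) = 0.2768.
γ' = 18.1 − 9.81 = 8.290 kN/m³.
Effective vertical stress at 8.9 m: σ'_v = 16.7×6.3 + 8.290×2.60 = 126.8 kPa.
σ'_h = K_a σ'_v = 0.2768 × 126.8 = 35.09 kPa; u = γ_w × 2.60 = 25.51 kPa.
Total σ_h = 35.09 + 25.51 = 60.60 kPa.

60.6 kPa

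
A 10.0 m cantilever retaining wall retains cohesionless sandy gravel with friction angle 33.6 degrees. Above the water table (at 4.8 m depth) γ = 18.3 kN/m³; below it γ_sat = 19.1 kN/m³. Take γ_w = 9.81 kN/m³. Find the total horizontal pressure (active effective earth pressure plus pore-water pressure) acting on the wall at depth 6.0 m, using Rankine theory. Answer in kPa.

K_a = (1 − sin φ)/(1 + sin φ) = 0.2875.
γ' = 19.1 − 9.81 = 9.290 kN/m³.
Effective vertical stress at 6.0 m: σ'_v = 18.3×4.8 + 9.290×1.20 = 98.99 kPa.
σ'_h = K_a σ'_v = 0.2875 × 98.99 = 28.46 kPa; u = γ_w × 1.20 = 11.77 kPa.
Total σ_h = 28.46 + 11.77 = 40.23 kPa.

40.2 kPa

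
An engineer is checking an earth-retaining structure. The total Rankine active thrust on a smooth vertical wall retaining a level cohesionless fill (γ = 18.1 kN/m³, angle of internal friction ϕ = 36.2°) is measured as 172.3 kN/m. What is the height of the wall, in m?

8.60 m

K_a = 0.2574. P_a = ½ K_a γ H² ⇒ H = √(2P_a/(K_a γ)).
H = √(2×172.3/(0.2574×18.1)) = 8.601 m.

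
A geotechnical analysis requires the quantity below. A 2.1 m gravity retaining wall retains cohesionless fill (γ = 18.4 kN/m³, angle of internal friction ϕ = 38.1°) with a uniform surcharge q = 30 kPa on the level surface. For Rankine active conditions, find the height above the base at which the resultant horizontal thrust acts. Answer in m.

0.913 m

K_a = 0.2368.
Triangular part P₁ = ½K_aγH² = 9.609 at H/3 = 0.7000 m; rectangular part P₂ = K_a q H = 14.92 at H/2 = 1.050 m.
ȳ = (P₁·0.7000 + P₂·1.050)/(P₁+P₂) = 0.9129 m.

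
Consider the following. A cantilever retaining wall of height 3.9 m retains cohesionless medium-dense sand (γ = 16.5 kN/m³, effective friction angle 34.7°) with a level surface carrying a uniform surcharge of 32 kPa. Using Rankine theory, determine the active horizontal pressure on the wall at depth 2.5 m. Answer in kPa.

K_a = (1 − sin φ)/(1 + sin φ) = 0.2745.
σ_v = γz + q = 16.5 × 2.5 + 32 = 73.25 kPa.
σ_h = K_a σ_v = 0.2745 × 73.25 = 20.10 kPa.

20.1 kPa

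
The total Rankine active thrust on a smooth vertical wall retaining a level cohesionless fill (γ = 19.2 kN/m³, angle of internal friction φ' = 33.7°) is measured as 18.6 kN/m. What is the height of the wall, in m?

2.60 m

K_a = 0.2863. P_a = ½ K_a γ H² ⇒ H = √(2P_a/(K_a γ)).
H = √(2×18.6/(0.2863×19.2)) = 2.601 m.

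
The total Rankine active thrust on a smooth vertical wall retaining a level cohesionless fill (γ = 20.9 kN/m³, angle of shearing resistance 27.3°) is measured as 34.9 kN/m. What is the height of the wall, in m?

K_a = 0.3711. P_a = ½ K_a γ H² ⇒ H = √(2P_a/(K_a γ)).
H = √(2×34.9/(0.3711×20.9)) = 3.000 m.

3.00 m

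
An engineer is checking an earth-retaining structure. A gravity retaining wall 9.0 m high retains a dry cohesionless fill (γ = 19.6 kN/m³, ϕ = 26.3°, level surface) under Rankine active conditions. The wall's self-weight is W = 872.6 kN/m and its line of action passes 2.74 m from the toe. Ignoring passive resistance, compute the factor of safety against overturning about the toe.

2.60

K_a = tan²(45° − 26.3°/2) = 0.3859.
P_a = ½K_aγH² = 0.5×0.3859×19.6×9.0² = 306.4 kN/m, acting at H/3 = 3.000 m above the base.
Overturning moment M_o = P_a × H/3 = 306.4 × 3.000 = 919.1.
Resisting moment M_r = W × 2.74 = 872.6 × 2.74 = 2391.
FS_overturning = M_r/M_o = 2391/919.1 = 2.601.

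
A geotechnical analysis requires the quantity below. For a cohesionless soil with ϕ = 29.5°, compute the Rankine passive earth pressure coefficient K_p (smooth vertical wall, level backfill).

K_p = (1 + sin φ)/(1 − sin φ) = tan²(45° + 29.5°/2) = 2.940.

2.94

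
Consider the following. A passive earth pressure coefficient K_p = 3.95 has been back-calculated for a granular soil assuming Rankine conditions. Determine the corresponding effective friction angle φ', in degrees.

36.6°

K_p = (1+sin φ)/(1−sin φ) ⇒ sin φ = (K_p − 1)/(K_p + 1) = 0.5960.
φ = arcsin(0.5960) = 36.58°.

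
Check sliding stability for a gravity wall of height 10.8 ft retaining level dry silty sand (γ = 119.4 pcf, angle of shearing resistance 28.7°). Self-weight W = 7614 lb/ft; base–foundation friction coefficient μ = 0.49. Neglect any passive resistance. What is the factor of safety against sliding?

K_a = tan²(45° − 28.7°/2) = 0.3511.
P_a = ½K_aγH² = 0.5×0.3511×119.4×10.8² = 2445 lb/ft, acting at H/3 = 3.600 ft above the base.
FS_sliding = μW / P_a = 0.49×7614 / 2445 = 1.526.

1.53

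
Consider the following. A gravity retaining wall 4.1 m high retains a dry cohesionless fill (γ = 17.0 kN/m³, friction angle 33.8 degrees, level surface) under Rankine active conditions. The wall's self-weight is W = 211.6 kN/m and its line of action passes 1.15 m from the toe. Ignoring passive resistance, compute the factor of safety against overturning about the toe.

4.37

K_a = tan²(45° − 33.8°/2) = 0.2851.
P_a = ½K_aγH² = 0.5×0.2851×17.0×4.1² = 40.74 kN/m, acting at H/3 = 1.367 m above the base.
Overturning moment M_o = P_a × H/3 = 40.74 × 1.367 = 55.67.
Resisting moment M_r = W × 1.15 = 211.6 × 1.15 = 243.3.
FS_overturning = M_r/M_o = 243.3/55.67 = 4.371.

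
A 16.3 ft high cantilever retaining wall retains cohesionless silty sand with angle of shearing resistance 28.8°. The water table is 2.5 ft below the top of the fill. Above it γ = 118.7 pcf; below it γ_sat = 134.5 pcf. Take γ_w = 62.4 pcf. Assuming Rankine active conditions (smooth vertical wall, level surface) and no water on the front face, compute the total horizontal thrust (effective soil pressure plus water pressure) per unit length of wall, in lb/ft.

K_a = tan²(45° − φ/2) = 0.3498.
γ' = 134.5 − 62.4 = 72.10 pcf. Depth below WT = 13.8 ft.
σ'_h at WT = K_a γ d_w = 103.8 psf; at base = 103.8 + K_a γ' × 13.8 = 451.8 psf.
P₁ (0–2.5 ft) = ½×103.8×2.5 = 129.7. P₂ (2.5–16.3 ft) = ½(103.8+451.8)×13.8 = 3833.
P_w = ½ γ_w h₂² = 0.5×62.4×13.8² = 5942. Total = 129.7+3833+5942 = 9905 lb/ft.

9900 lb/ft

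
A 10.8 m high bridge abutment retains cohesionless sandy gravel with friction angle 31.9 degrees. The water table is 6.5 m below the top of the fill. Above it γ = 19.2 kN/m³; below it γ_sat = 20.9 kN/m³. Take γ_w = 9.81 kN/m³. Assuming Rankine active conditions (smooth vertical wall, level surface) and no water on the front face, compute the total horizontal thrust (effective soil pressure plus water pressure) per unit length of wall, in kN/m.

413 kN/m

K_a = tan²(45° − φ/2) = 0.3085.
γ' = 20.9 − 9.81 = 11.09 kN/m³. Depth below WT = 4.3 m.
σ'_h at WT = K_a γ d_w = 38.50 kPa; at base = 38.50 + K_a γ' × 4.3 = 53.22 kPa.
P₁ (0–6.5 m) = ½×38.50×6.5 = 125.1. P₂ (6.5–10.8 m) = ½(38.50+53.22)×4.3 = 197.2.
P_w = ½ γ_w h₂² = 0.5×9.81×4.3² = 90.69. Total = 125.1+197.2+90.69 = 413.0 kN/m.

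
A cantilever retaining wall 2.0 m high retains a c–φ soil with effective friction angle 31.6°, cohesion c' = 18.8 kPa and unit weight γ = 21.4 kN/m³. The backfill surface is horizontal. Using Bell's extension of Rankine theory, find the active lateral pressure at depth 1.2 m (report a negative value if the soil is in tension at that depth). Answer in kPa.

K_a = (1 − sin φ)/(1 + sin φ) = 0.3123.
σ_a = K_a γ z − 2c√K_a = 0.3123×21.4×1.2 − 2×18.8×0.5589 = -12.99 kPa.

-13.0 kPa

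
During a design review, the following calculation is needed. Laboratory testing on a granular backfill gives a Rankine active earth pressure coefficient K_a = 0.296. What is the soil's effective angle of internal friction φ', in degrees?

K_a = tan²(45° − φ/2) ⇒ 45° − φ/2 = arctan(√0.296) = 28.55°.
φ = 2(45° − 28.55°) = 32.90°.

32.9°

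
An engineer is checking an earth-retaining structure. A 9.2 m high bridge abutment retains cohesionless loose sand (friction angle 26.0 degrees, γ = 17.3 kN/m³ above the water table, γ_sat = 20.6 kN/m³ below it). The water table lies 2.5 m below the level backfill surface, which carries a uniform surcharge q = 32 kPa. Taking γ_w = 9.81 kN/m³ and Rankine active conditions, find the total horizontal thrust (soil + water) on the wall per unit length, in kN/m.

564 kN/m

K_a = tan²(45° − φ/2) = 0.3905.
γ' = 20.6 − 9.81 = 10.79 kN/m³. h₂ = H − d_w = 6.7 m.
σ'_h: at surface K_a·q = 12.49; at WT K_a(q+γd_w) = 29.38; at base K_a(q+γd_w+γ'h₂) = 57.61 kPa.
P₁ = ½(12.49+29.38)×2.5 = 52.35; P₂ = ½(29.38+57.61)×6.7 = 291.4; P_w = ½γ_w h₂² = 220.2.
Total = 52.35+291.4+220.2 = 564.0 kN/m.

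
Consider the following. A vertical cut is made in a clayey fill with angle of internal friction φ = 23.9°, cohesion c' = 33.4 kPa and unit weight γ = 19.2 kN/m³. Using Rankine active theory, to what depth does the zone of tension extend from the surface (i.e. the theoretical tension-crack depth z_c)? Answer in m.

5.35 m

K_a = tan²(45° − 23.9°/2) = 0.4233; √K_a = 0.6506.
The active pressure is zero where K_a γ z = 2c√K_a, so z_c = 2c/(γ√K_a) = 2×33.4/(19.2×0.6506) = 5.347 m.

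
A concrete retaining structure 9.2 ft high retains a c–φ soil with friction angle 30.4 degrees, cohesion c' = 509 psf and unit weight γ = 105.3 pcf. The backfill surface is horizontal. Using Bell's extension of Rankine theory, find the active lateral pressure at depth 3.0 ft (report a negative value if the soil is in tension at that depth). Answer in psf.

-479 psf

K_a = (1 − sin φ)/(1 + sin φ) = 0.3280.
σ_a = K_a γ z − 2c√K_a = 0.3280×105.3×3.0 − 2×509×0.5727 = -479.4 psf.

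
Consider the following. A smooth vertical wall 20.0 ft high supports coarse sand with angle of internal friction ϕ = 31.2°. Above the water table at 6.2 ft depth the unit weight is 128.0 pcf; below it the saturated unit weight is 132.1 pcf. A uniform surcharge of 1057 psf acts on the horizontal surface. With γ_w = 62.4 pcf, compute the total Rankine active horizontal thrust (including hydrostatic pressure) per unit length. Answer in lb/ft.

19000 lb/ft

K_a = tan²(45° − φ/2) = 0.3175.
γ' = 132.1 − 62.4 = 69.70 pcf. h₂ = H − d_w = 13.8 ft.
σ'_h: at surface K_a·q = 335.6; at WT K_a(q+γd_w) = 587.6; at base K_a(q+γd_w+γ'h₂) = 893.0 psf.
P₁ = ½(335.6+587.6)×6.2 = 2862; P₂ = ½(587.6+893.0)×13.8 = 10220; P_w = ½γ_w h₂² = 5942.
Total = 2862+10220+5942 = 19020 lb/ft.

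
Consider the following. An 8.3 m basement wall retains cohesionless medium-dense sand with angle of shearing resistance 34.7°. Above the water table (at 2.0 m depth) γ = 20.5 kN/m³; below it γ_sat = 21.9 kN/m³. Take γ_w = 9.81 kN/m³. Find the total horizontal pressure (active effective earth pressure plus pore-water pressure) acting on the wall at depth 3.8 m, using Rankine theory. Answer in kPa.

34.9 kPa

K_a = (1 − sin φ)/(1 + sin φ) = 0.2745.
γ' = 21.9 − 9.81 = 12.09 kN/m³.
Effective vertical stress at 3.8 m: σ'_v = 20.5×2.0 + 12.09×1.80 = 62.76 kPa.
σ'_h = K_a σ'_v = 0.2745 × 62.76 = 17.23 kPa; u = γ_w × 1.80 = 17.66 kPa.
Total σ_h = 17.23 + 17.66 = 34.88 kPa.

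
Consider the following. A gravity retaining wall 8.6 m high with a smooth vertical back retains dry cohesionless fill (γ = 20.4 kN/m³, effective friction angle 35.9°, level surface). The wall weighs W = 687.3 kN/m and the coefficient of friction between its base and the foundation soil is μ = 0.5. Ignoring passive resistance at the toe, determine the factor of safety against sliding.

K_a = tan²(45° − 35.9°/2) = 0.2607.
P_a = ½K_aγH² = 0.5×0.2607×20.4×8.6² = 196.7 kN/m, acting at H/3 = 2.867 m above the base.
FS_sliding = μW / P_a = 0.5×687.3 / 196.7 = 1.747.

1.75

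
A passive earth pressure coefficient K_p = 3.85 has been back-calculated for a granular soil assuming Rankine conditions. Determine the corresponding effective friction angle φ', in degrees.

36.0°

K_p = (1+sin φ)/(1−sin φ) ⇒ sin φ = (K_p − 1)/(K_p + 1) = 0.5876.
φ = arcsin(0.5876) = 35.99°.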